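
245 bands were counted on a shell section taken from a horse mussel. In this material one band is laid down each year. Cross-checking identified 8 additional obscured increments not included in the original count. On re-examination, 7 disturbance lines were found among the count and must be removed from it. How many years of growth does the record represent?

246 yr

Adjusted count: 245 − 7 + 8 = 246 bands.
At one band per year, that is 246 years.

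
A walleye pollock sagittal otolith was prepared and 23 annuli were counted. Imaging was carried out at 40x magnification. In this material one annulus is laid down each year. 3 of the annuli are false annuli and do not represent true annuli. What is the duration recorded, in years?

20 yr

Correcting the raw count gives 23 − 3 = 20 true annuli.
One annulus per year makes the duration 20 years.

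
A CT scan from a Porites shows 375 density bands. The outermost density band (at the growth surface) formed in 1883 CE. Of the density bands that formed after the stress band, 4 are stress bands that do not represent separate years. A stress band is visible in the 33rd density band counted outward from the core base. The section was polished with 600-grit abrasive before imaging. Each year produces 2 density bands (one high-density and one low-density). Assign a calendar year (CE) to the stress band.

375 − 33 = 342 density bands lie beyond the stress band toward the growth surface.
342 − 4 false = 338 true density bands after the stress band.
Dividing by 2 density bands per year: 338 / 2 = 169 years.
Counting back 169 years from 1883 CE places the stress band in 1883 − 169 = 1714 CE.

1714 CE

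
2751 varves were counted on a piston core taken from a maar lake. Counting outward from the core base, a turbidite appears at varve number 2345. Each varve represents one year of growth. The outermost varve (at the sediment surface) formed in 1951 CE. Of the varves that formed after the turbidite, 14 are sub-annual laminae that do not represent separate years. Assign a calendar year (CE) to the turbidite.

1559 CE

The turbidite sits at varve 2345 from the core base, so 2751 − 2345 = 406 varves formed after it.
Removing the 14 false varves leaves 406 − 14 = 392 true varves beyond the turbidite.
1951 − 392 = 1559 CE.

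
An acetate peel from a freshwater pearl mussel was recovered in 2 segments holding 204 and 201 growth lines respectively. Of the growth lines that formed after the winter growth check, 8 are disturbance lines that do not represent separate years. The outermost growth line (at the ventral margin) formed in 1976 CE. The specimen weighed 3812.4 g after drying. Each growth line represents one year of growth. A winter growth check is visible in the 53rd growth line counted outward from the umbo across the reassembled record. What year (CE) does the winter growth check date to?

Total growth lines = 204 + 201 = 405.
Between growth line 53 and the ventral margin there are 405 − 53 = 352 growth lines.
Removing the 8 false growth lines leaves 352 − 8 = 344 true growth lines beyond the winter growth check.
Counting back 344 years from 1976 CE places the winter growth check in 1976 − 344 = 1632 CE.

1632 CE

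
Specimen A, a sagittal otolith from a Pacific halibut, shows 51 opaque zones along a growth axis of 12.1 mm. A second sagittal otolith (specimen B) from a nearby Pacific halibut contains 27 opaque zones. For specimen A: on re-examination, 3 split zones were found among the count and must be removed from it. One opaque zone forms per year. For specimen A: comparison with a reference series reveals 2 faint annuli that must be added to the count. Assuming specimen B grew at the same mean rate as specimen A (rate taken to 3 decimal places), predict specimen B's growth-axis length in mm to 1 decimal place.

Specimen A: correcting the raw count gives 51 − 3 + 2 = 50 true opaque zones.
A: Mean rate = 12.1 mm / 50 years ≈ 0.242 mm/year.
For B, 0.242 mm/year × 27 years = 6.5 mm.

6.5 mm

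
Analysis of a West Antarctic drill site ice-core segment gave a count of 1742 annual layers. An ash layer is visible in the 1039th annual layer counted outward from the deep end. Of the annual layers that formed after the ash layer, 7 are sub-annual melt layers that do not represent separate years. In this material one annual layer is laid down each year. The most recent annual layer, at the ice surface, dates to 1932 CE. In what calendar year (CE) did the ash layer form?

1236 CE

Between annual layer 1039 and the ice surface there are 1742 − 1039 = 703 annual layers.
703 − 7 false = 696 true annual layers after the ash layer.
Counting back 696 years from 1932 CE places the ash layer in 1932 − 696 = 1236 CE.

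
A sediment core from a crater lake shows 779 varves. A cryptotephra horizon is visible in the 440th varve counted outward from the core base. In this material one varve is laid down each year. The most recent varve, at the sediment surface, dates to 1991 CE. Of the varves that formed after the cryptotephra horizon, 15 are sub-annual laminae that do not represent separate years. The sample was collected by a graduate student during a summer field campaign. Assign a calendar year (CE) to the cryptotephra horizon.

1667 CE

The cryptotephra horizon sits at varve 440 from the core base, so 779 − 440 = 339 varves formed after it.
339 − 15 false = 324 true varves after the cryptotephra horizon.
The varve at the sediment surface is 1991 CE, so the cryptotephra horizon dates to 1991 − 324 = 1667 CE.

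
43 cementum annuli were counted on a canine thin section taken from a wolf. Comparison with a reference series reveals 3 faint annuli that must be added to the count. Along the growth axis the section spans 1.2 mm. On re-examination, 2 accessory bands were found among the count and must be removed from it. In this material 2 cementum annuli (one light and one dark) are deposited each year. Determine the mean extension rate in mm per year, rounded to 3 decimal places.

True cementum annulus count = 43 − 2 + 3 = 44.
Dividing by 2 cementum annuli per year: 44 / 2 = 22 years.
1.2 mm over 22 years gives 1.2 / 22 ≈ 0.055 mm per year.

0.055 mm per year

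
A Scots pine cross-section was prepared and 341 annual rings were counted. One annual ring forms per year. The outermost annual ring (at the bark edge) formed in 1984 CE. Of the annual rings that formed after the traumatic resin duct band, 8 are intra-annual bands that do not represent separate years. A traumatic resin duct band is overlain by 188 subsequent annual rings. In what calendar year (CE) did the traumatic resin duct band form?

There are 188 annual rings younger than the traumatic resin duct band.
Removing the 8 false annual rings leaves 188 − 8 = 180 true annual rings beyond the traumatic resin duct band.
The annual ring at the bark edge is 1984 CE, so the traumatic resin duct band dates to 1984 − 180 = 1804 CE.

1804 CE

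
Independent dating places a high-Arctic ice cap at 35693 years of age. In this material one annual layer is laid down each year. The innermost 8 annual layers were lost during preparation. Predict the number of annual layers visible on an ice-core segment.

Expected annual layers over 35693 years: 35693.
Less the 8 uncaptured annual layers: 35693 − 8 = 35685.

35685 annual layers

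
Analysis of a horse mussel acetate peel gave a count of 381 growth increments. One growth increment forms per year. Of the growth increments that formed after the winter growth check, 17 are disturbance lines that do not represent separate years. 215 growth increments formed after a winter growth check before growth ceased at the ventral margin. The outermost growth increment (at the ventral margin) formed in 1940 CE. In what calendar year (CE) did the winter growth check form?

There are 215 growth increments younger than the winter growth check.
215 − 17 false = 198 true growth increments after the winter growth check.
The growth increment at the ventral margin is 1940 CE, so the winter growth check dates to 1940 − 198 = 1742 CE.

1742 CE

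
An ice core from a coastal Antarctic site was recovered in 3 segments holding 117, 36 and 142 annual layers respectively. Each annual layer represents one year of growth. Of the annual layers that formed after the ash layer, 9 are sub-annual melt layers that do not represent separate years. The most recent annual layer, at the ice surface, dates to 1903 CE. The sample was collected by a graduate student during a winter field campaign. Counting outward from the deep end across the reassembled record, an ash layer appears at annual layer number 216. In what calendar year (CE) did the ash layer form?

1833 CE

Total annual layers = 117 + 36 + 142 = 295.
295 − 216 = 79 annual layers lie beyond the ash layer toward the ice surface.
79 − 9 false = 70 true annual layers after the ash layer.
Counting back 70 years from 1903 CE places the ash layer in 1903 − 70 = 1833 CE.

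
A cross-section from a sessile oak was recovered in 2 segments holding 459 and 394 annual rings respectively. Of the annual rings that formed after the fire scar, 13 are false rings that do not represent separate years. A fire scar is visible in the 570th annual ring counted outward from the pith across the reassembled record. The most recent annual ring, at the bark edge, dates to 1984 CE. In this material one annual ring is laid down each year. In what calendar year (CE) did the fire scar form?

Total annual rings = 459 + 394 = 853.
The fire scar sits at annual ring 570 from the pith, so 853 − 570 = 283 annual rings formed after it.
283 − 13 false = 270 true annual rings after the fire scar.
1984 − 270 = 1714 CE.

1714 CE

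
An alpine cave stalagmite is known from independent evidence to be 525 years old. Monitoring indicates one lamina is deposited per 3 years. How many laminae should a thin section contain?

175 laminae

Expected laminae: 525 / 3 = 175.
So 175 laminae should be present.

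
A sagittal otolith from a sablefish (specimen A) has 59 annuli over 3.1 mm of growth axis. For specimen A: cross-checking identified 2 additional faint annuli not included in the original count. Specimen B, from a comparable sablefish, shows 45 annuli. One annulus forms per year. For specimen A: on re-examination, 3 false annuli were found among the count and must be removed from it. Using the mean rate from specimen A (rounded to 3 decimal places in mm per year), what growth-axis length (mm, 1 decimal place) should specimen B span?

2.4 mm

Specimen A: correcting the raw count gives 59 − 3 + 2 = 58 true annuli.
A: Mean rate = 3.1 mm / 58 years ≈ 0.053 mm per year.
For B, 0.053 mm/year × 45 years = 2.4 mm.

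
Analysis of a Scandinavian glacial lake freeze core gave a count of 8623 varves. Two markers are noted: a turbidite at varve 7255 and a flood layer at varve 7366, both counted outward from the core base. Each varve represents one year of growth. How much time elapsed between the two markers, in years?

111 years

7366 − 7255 = 111 varves lie between the two events.
At one varve per year, 111 years elapsed between them.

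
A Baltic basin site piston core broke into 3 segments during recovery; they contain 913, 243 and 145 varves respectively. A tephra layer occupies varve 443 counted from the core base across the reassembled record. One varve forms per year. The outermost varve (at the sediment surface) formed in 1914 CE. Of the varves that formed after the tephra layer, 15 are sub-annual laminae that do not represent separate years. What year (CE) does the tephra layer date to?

Total varves = 913 + 243 + 145 = 1301.
Between varve 443 and the sediment surface there are 1301 − 443 = 858 varves.
858 − 15 false = 843 true varves after the tephra layer.
The varve at the sediment surface is 1914 CE, so the tephra layer dates to 1914 − 843 = 1071 CE.

1071 CE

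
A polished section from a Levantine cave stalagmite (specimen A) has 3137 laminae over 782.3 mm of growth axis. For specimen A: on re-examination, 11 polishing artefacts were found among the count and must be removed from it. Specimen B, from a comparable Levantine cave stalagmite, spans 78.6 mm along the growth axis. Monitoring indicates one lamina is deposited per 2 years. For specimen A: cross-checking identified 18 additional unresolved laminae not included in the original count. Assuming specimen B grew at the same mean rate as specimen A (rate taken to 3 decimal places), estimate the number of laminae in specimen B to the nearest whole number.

317 laminae

Specimen A: after corrections the count is 3137 − 11 + 18 = 3144 laminae.
Specimen A: 3144 laminae at 2 years each span 3144 × 2 = 6288 years.
A: Extension rate ≈ 782.3 / 6288 = 0.124 mm/year.
For B, 78.6 / 0.124 = 633.87 years; at 2 years per lamina that is 633.87 / 2 ≈ 317 laminae.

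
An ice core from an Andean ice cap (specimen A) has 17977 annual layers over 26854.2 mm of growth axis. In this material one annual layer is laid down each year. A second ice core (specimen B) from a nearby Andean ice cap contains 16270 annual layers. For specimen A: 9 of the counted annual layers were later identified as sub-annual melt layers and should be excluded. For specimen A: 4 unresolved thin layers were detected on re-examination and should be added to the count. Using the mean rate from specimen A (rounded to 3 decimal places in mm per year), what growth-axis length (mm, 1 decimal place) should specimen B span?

24307.4 mm

Specimen A: after corrections the count is 17977 − 9 + 4 = 17972 annual layers.
A: Extension rate ≈ 26854.2 / 17972 = 1.494 mm/year.
B's length ≈ 1.494 × 16270 = 24307.4 mm.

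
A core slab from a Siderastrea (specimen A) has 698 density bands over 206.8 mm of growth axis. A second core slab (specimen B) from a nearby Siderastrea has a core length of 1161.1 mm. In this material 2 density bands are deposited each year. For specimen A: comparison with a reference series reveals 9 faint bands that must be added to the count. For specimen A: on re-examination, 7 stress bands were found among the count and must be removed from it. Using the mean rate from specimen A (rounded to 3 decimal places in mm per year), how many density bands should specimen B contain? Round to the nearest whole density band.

3929 density bands

Specimen A: true density band count = 698 − 7 + 9 = 700.
Specimen A: dividing by 2 density bands per year: 700 / 2 = 350 years.
A: Mean rate = 206.8 mm / 350 years ≈ 0.591 mm per year.
B spans 1161.1 / 0.591 = 1964.64 years; at 2 density bands per year that is 1964.64 × 2 ≈ 3929 density bands.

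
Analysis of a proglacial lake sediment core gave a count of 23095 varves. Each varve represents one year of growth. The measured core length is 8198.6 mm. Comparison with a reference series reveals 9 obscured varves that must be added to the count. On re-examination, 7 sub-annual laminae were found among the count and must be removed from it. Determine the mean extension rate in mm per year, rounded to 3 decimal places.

0.355 mm per year

Adjusted count: 23095 − 7 + 9 = 23097 varves.
Mean rate = 8198.6 mm / 23097 years ≈ 0.355 mm per year.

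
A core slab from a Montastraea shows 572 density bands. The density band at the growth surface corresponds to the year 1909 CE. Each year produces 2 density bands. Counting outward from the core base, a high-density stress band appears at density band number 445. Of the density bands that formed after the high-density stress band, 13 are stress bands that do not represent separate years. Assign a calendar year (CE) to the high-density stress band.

1852 CE

Between density band 445 and the growth surface there are 572 − 445 = 127 density bands.
127 − 13 false = 114 true density bands after the high-density stress band.
With 2 density bands per year, 114 / 2 = 57 years.
Counting back 57 years from 1909 CE places the high-density stress band in 1909 − 57 = 1852 CE.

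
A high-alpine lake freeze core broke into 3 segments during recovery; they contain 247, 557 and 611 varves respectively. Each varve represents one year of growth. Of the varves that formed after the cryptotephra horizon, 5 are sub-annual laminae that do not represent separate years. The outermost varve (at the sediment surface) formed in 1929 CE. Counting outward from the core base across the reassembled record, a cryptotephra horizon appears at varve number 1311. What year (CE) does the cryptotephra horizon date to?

Total varves = 247 + 557 + 611 = 1415.
1415 − 1311 = 104 varves lie beyond the cryptotephra horizon toward the sediment surface.
Excluding 5 false varves: 104 − 5 = 99.
Counting back 99 years from 1929 CE places the cryptotephra horizon in 1929 − 99 = 1830 CE.

1830 CE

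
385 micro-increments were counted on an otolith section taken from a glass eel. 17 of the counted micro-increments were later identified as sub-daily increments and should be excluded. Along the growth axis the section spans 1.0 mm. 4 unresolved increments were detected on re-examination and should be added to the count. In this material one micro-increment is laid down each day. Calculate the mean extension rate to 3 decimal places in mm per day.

0.003 mm per day

After corrections the count is 385 − 17 + 4 = 372 micro-increments.
Mean rate = 1.0 mm / 372 days ≈ 0.003 mm per day.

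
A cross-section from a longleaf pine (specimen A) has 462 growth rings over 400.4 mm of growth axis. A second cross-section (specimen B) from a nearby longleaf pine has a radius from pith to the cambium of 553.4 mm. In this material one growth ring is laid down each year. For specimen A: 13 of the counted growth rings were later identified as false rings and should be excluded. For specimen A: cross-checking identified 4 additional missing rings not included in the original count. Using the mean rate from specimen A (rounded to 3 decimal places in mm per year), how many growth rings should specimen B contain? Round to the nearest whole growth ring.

Specimen A: adjusted count: 462 − 13 + 4 = 453 growth rings.
A: Extension rate ≈ 400.4 / 453 = 0.884 mm per year.
B spans 553.4 / 0.884 = 626.02 years ≈ 626 growth rings.

626 growth rings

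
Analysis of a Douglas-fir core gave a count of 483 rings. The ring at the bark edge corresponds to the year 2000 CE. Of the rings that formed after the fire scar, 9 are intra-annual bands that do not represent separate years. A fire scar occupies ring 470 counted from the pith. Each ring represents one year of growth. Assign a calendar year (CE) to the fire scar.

483 − 470 = 13 rings lie beyond the fire scar toward the bark edge.
Excluding 9 false rings: 13 − 9 = 4.
The ring at the bark edge is 2000 CE, so the fire scar dates to 2000 − 4 = 1996 CE.

1996 CE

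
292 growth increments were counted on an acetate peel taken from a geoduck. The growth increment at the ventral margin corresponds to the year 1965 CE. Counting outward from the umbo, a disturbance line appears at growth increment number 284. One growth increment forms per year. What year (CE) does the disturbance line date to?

1957 CE

Between growth increment 284 and the ventral margin there are 292 − 284 = 8 growth increments.
Counting back 8 years from 1965 CE places the disturbance line in 1965 − 8 = 1957 CE.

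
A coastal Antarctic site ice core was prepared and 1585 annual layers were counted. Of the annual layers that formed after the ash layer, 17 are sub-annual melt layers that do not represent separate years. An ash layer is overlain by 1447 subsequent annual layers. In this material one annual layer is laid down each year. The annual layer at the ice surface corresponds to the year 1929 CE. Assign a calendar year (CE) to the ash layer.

1447 annual layers formed after the ash layer.
Removing the 17 false annual layers leaves 1447 − 17 = 1430 true annual layers beyond the ash layer.
Counting back 1430 years from 1929 CE places the ash layer in 1929 − 1430 = 499 CE.

499 CE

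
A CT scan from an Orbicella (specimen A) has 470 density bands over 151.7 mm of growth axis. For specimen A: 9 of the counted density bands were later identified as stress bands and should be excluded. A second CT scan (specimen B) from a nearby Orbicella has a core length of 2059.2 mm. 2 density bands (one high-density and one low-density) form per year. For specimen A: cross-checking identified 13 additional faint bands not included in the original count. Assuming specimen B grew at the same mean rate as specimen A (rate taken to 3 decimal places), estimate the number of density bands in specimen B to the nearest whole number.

Specimen A: adjusted count: 470 − 9 + 13 = 474 density bands.
Specimen A: 474 density bands at 2 per year is 474 / 2 = 237 years.
A: 151.7 mm over 237 years gives 151.7 / 237 ≈ 0.640 mm/yr.
For B, 2059.2 / 0.640 = 3217.50 years; at 2 density bands per year that is 3217.50 × 2 ≈ 6435 density bands.

6435 density bands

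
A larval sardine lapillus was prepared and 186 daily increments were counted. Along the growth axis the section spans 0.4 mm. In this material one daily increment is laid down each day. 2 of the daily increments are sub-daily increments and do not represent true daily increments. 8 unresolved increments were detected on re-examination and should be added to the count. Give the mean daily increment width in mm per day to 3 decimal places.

0.002 mm per day

Correcting the raw count gives 186 − 2 + 8 = 192 true daily increments.
Extension rate ≈ 0.4 / 192 = 0.002 mm per day.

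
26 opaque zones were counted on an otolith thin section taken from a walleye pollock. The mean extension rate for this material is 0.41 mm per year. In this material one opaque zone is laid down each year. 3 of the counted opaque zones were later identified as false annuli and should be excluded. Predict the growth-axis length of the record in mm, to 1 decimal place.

After corrections the count is 26 − 3 = 23 opaque zones.
Predicted length = 0.41 mm/year × 23 years = 9.4 mm.

9.4 mm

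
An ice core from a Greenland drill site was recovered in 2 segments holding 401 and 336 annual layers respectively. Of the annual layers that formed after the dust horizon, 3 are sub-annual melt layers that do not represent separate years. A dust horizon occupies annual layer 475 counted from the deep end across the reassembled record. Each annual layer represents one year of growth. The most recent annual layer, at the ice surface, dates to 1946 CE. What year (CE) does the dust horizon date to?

Total annual layers = 401 + 336 = 737.
737 − 475 = 262 annual layers lie beyond the dust horizon toward the ice surface.
Excluding 3 false annual layers: 262 − 3 = 259.
Counting back 259 years from 1946 CE places the dust horizon in 1946 − 259 = 1687 CE.

1687 CE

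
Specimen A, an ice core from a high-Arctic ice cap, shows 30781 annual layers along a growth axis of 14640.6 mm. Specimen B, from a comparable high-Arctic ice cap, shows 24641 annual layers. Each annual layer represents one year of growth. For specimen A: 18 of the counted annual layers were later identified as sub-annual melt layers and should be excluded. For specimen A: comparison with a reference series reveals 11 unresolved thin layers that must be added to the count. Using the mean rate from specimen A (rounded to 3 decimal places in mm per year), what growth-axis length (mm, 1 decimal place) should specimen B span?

11729.1 mm

Specimen A: true annual layer count = 30781 − 18 + 11 = 30774.
A: 14640.6 mm over 30774 years gives 14640.6 / 30774 ≈ 0.476 mm per year.
B's length ≈ 0.476 × 24641 = 11729.1 mm.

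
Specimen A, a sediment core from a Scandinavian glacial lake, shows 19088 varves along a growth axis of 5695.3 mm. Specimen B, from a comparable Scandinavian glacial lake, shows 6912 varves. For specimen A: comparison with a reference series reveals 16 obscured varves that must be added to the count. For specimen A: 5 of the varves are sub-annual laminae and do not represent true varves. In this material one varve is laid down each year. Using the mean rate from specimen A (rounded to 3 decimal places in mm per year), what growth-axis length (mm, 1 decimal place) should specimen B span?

2059.8 mm

Specimen A: adjusted count: 19088 − 5 + 16 = 19099 varves.
A: 5695.3 mm over 19099 years gives 5695.3 / 19099 ≈ 0.298 mm per year.
For B, 0.298 mm/year × 6912 years = 2059.8 mm.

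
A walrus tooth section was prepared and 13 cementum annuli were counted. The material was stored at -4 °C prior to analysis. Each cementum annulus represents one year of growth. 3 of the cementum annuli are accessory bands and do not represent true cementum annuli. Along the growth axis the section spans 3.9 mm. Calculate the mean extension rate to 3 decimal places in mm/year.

0.390 mm/year

Correcting the raw count gives 13 − 3 = 10 true cementum annuli.
3.9 mm over 10 years gives 3.9 / 10 ≈ 0.390 mm/year.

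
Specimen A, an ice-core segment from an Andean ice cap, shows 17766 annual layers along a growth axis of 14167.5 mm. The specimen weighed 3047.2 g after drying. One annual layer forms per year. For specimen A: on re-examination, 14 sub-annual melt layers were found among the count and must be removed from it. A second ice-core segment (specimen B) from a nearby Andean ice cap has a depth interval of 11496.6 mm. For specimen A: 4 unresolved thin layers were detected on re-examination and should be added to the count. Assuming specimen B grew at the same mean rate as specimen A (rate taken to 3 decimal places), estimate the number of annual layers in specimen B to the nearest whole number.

14407 annual layers

Specimen A: correcting the raw count gives 17766 − 14 + 4 = 17756 true annual layers.
A: 14167.5 mm over 17756 years gives 14167.5 / 17756 ≈ 0.798 mm/year.
Specimen B: 11496.6 mm / 0.798 mm per year = 14406.77 years ≈ 14407 annual layers.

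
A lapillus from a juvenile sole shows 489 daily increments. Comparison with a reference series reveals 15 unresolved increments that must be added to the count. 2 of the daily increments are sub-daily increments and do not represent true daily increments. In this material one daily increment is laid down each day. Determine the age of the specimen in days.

Adjusted count: 489 − 2 + 15 = 502 daily increments.
At one daily increment per day, that is 502 days.

502 d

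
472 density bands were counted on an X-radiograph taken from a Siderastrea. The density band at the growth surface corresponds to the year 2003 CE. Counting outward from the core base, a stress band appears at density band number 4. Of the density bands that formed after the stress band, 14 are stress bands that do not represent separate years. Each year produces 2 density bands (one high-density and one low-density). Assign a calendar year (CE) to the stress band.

The stress band sits at density band 4 from the core base, so 472 − 4 = 468 density bands formed after it.
Removing the 14 false density bands leaves 468 − 14 = 454 true density bands beyond the stress band.
454 density bands at 2 per year is 454 / 2 = 227 years.
The density band at the growth surface is 2003 CE, so the stress band dates to 2003 − 227 = 1776 CE.

1776 CE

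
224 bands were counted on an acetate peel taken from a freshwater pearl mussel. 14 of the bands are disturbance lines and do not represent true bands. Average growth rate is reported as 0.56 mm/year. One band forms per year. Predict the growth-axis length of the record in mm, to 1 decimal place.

After corrections the count is 224 − 14 = 210 bands.
Predicted length = 0.56 mm/year × 210 years = 117.6 mm.

117.6 mm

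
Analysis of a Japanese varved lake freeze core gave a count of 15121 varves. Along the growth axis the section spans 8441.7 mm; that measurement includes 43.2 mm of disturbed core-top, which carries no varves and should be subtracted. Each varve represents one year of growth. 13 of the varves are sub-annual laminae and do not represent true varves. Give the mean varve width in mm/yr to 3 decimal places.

0.556 mm/yr

Adjusted count: 15121 − 13 = 15108 varves.
The growth record spans 8441.7 − 43.2 = 8398.5 mm.
Mean rate = 8398.5 mm / 15108 years ≈ 0.556 mm/yr.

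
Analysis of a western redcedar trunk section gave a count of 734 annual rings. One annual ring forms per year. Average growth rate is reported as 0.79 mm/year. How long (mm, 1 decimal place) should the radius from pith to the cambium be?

The record spans 734 years at 0.79 mm per year.
Length ≈ 0.79 × 734 = 579.9 mm.

579.9 mm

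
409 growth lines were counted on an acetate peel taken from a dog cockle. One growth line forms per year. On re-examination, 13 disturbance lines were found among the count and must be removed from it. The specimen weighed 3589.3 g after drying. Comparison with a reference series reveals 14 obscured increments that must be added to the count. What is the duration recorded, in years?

410 years

Adjusted count: 409 − 13 + 14 = 410 growth lines.
One growth line per year makes the duration 410 years.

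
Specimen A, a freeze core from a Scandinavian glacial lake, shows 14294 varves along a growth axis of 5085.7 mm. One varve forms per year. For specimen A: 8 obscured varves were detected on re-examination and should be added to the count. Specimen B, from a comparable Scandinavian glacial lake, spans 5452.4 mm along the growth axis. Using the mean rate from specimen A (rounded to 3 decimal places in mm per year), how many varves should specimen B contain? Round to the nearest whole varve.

15316 varves

Specimen A: correcting the raw count gives 14294 + 8 = 14302 true varves.
A: Mean rate = 5085.7 mm / 14302 years ≈ 0.356 mm/yr.
For B, 5452.4 / 0.356 = 15315.73 years ≈ 15316 varves.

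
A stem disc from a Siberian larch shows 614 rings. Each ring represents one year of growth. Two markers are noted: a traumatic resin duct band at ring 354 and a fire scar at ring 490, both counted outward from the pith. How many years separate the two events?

136 yr

Separation: 490 − 354 = 136 rings.
At one ring per year, 136 years elapsed between them.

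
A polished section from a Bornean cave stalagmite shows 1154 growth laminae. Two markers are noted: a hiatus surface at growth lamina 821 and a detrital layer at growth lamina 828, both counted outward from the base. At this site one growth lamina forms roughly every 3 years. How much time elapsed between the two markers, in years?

21 yr

Separation: 828 − 821 = 7 growth laminae.
At 3 years per growth lamina, 7 × 3 = 21 years.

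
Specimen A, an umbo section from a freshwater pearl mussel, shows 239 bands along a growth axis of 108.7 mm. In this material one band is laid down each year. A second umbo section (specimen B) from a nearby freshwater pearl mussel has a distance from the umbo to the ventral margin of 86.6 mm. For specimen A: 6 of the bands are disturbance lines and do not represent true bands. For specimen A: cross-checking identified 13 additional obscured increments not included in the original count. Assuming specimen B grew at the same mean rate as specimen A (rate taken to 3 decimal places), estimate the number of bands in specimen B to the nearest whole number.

196 bands

Specimen A: adjusted count: 239 − 6 + 13 = 246 bands.
A: Extension rate ≈ 108.7 / 246 = 0.442 mm per year.
For B, 86.6 / 0.442 = 195.93 years ≈ 196 bands.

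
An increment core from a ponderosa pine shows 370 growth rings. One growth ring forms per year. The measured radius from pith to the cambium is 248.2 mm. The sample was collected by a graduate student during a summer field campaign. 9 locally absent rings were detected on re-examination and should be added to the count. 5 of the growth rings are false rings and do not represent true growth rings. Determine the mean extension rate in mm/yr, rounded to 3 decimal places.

0.664 mm/yr

After corrections the count is 370 − 5 + 9 = 374 growth rings.
Extension rate ≈ 248.2 / 374 = 0.664 mm/yr.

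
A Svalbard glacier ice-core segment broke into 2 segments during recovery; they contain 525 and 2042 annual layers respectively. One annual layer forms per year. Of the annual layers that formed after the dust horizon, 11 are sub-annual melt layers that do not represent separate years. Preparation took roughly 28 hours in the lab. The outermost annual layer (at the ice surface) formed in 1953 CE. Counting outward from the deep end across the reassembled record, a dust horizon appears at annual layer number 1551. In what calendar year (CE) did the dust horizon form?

948 CE

Total annual layers = 525 + 2042 = 2567.
Between annual layer 1551 and the ice surface there are 2567 − 1551 = 1016 annual layers.
1016 − 11 false = 1005 true annual layers after the dust horizon.
Counting back 1005 years from 1953 CE places the dust horizon in 1953 − 1005 = 948 CE.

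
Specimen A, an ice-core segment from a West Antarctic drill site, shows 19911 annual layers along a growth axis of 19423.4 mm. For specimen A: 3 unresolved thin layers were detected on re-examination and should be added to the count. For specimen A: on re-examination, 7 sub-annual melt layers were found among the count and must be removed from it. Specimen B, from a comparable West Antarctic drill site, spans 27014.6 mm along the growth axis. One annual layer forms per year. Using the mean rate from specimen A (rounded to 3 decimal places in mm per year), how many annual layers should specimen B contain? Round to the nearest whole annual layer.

Specimen A: correcting the raw count gives 19911 − 7 + 3 = 19907 true annual layers.
A: 19423.4 mm over 19907 years gives 19423.4 / 19907 ≈ 0.976 mm per year.
Specimen B: 27014.6 mm / 0.976 mm per year = 27678.89 years ≈ 27679 annual layers.

27679 annual layers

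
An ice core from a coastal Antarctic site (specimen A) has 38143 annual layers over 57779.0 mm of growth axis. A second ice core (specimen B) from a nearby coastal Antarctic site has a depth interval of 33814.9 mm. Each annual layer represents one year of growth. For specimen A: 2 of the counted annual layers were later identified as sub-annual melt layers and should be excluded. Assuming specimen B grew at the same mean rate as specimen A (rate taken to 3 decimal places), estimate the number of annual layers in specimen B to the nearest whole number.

22320 annual layers

Specimen A: true annual layer count = 38143 − 2 = 38141.
A: Extension rate ≈ 57779.0 / 38141 = 1.515 mm/year.
Specimen B: 33814.9 mm / 1.515 mm per year = 22320.07 years ≈ 22320 annual layers.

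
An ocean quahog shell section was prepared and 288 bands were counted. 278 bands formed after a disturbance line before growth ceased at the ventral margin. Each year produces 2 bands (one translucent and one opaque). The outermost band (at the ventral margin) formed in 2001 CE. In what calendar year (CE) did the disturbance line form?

1862 CE

278 bands formed after the disturbance line.
With 2 bands per year, 278 / 2 = 139 years.
2001 − 139 = 1862 CE.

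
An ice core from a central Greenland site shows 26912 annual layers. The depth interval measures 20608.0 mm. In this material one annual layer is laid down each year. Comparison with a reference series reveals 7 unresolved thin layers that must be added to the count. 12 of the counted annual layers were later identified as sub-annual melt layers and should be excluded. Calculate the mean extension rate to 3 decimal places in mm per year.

Correcting the raw count gives 26912 − 12 + 7 = 26907 true annual layers.
Mean rate = 20608.0 mm / 26907 years ≈ 0.766 mm per year.

0.766 mm per year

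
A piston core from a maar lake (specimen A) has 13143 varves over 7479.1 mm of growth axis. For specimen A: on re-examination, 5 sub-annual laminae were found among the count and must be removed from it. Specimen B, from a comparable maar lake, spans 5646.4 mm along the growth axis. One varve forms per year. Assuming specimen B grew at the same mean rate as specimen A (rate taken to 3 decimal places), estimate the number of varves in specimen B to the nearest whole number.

Specimen A: adjusted count: 13143 − 5 = 13138 varves.
A: Extension rate ≈ 7479.1 / 13138 = 0.569 mm/year.
Specimen B: 5646.4 mm / 0.569 mm per year = 9923.37 years ≈ 9923 varves.

9923 varves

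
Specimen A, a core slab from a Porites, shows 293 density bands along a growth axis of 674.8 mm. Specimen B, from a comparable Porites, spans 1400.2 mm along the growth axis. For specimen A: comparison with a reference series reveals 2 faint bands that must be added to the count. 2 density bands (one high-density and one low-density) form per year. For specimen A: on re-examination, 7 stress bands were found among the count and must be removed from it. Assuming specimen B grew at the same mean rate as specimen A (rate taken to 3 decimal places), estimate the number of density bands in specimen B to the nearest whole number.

598 density bands

Specimen A: adjusted count: 293 − 7 + 2 = 288 density bands.
Specimen A: with 2 density bands per year, 288 / 2 = 144 years.
A: 674.8 mm over 144 years gives 674.8 / 144 ≈ 4.686 mm/yr.
Specimen B: 1400.2 mm / 4.686 mm per year = 298.80 years; at 2 density bands per year that is 298.80 × 2 ≈ 598 density bands.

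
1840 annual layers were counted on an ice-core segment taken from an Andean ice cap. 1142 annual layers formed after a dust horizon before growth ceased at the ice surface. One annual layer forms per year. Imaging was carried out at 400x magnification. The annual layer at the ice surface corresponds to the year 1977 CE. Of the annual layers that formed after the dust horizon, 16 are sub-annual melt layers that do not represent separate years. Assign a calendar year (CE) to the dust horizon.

851 CE

There are 1142 annual layers younger than the dust horizon.
1142 − 16 false = 1126 true annual layers after the dust horizon.
The annual layer at the ice surface is 1977 CE, so the dust horizon dates to 1977 − 1126 = 851 CE.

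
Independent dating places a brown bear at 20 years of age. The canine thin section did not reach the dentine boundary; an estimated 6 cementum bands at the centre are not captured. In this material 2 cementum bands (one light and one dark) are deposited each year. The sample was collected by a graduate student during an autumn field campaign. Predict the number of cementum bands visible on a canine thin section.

20 years at 2 cementum bands per year gives 20 × 2 = 40 cementum bands.
Subtracting the 6 cementum bands not captured gives 40 − 6 = 34 cementum bands in the record.

34 cementum bands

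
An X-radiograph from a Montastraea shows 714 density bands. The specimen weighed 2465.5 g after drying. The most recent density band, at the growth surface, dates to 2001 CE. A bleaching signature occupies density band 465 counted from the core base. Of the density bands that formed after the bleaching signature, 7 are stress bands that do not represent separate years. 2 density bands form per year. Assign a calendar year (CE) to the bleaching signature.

714 − 465 = 249 density bands lie beyond the bleaching signature toward the growth surface.
249 − 7 false = 242 true density bands after the bleaching signature.
Dividing by 2 density bands per year: 242 / 2 = 121 years.
Counting back 121 years from 2001 CE places the bleaching signature in 2001 − 121 = 1880 CE.

1880 CE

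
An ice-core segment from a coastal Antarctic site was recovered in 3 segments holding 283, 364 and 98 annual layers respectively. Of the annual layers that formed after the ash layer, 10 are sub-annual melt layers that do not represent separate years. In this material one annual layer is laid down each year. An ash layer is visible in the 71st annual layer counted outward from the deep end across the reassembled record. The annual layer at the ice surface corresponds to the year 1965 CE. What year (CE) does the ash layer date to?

1301 CE

Total annual layers = 283 + 364 + 98 = 745.
The ash layer sits at annual layer 71 from the deep end, so 745 − 71 = 674 annual layers formed after it.
Removing the 10 false annual layers leaves 674 − 10 = 664 true annual layers beyond the ash layer.
The annual layer at the ice surface is 1965 CE, so the ash layer dates to 1965 − 664 = 1301 CE.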